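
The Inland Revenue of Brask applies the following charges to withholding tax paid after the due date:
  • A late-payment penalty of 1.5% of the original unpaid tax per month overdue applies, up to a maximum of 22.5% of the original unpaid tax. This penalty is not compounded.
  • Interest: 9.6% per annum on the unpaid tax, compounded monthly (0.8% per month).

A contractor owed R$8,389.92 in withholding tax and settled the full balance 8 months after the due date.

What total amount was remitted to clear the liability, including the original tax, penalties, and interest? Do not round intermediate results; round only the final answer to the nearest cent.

R$9,948.94

Penalty: 8 × 1.5% × R$8,389.92 = R$1,006.79… (below the 22.5% cap of R$1,887.73…)
Interest: R$8,389.92 × ((1 + 0.008)^8 − 1) = R$8,389.92 × 0.0658210… = R$552.2326…
Total = R$8,389.92 + R$1,006.7904 + R$552.2326… = R$9,948.94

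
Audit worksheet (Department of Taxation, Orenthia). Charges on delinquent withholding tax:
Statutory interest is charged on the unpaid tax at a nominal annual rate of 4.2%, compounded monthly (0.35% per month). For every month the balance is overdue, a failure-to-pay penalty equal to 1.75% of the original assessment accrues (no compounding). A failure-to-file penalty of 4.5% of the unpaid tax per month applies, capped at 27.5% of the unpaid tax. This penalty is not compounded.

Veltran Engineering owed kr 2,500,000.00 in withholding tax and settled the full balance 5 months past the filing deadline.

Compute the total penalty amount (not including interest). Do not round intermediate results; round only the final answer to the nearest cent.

kr 781,250.00

Failure-to-file: 5 × 4.5% × kr 2,500,000.00 = kr 562,500.00 (under the 27.5% cap)
Failure-to-pay penalty: 5 × 1.75% × kr 2,500,000.00 = kr 218,750.00
Total penalty = kr 562,500.00 + kr 218,750.00 = kr 781,250.00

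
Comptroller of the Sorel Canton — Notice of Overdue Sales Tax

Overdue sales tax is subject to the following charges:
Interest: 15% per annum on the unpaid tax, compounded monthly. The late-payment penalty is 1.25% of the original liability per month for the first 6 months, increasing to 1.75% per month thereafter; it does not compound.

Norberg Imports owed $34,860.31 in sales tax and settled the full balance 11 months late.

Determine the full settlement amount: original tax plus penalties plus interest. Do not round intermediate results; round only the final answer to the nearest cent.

$45,629.50

Penalty, months 1–6: 6 × 1.25% × $34,860.31 = $2,614.52…
Penalty, months 7–11: 5 × 1.75% × $34,860.31 = $3,050.28…
Interest (15%/yr ÷ 12 = 1.25%/month): $34,860.31 × ((1 + 0.0125)^11 − 1) = $5,104.3935…
Total = $34,860.31 + $5,664.8004… + $5,104.3935… = $45,629.50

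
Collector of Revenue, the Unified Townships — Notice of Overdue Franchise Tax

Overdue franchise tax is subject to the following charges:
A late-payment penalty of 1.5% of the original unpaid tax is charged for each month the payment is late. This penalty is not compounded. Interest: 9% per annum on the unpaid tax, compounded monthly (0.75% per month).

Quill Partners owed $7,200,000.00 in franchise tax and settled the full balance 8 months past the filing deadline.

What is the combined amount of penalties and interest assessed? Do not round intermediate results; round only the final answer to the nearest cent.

Late-payment penalty = 1.5% × $7,200,000.00 × 8 mo = $864,000.00
Interest: $7,200,000.00 × ((1 + 0.0075)^8 − 1) = $7,200,000.00 × 0.0615988… = $443,511.7043…
Penalties + interest = $864,000.0000 + $443,511.7043… = $1,307,511.70

$1,307,511.70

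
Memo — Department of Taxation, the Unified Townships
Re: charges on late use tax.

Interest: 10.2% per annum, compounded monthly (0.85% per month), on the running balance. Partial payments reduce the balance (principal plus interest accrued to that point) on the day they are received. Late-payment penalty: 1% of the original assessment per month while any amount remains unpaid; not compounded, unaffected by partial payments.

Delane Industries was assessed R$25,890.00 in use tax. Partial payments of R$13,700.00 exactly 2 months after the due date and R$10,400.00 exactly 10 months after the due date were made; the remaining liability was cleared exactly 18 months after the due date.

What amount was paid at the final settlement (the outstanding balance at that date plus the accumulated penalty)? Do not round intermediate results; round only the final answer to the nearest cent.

R$7,995.54

Balance at month 2: R$25,890.0000 × (1 + 0.0085)^2 = R$26,332.0006…
After R$13,700.00 payment: R$26,332.0006… − R$13,700.00 = R$12,632.0006…
Balance at month 10: R$12,632.0006… × (1 + 0.0085)^8 = R$13,516.9702…
After R$10,400.00 payment: R$13,516.9702… − R$10,400.00 = R$3,116.9702…
Balance at month 18: R$3,116.9702… × (1 + 0.0085)^8 = R$3,335.3381…
Penalty: 18 × 1% × R$25,890.00 = R$4,660.20
Final settlement = outstanding balance + penalty = R$3,335.3381… + R$4,660.20 = R$7,995.54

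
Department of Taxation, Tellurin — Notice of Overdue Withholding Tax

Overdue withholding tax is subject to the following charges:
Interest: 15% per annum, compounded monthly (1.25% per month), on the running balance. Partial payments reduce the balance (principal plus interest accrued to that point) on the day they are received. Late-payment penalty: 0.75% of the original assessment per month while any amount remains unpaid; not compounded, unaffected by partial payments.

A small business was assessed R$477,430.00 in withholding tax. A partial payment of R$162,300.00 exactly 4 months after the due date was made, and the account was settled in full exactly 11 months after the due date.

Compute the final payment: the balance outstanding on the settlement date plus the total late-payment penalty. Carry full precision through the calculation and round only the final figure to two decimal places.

R$409,680.26

Balance at month 4: R$477,430.0000 × (1 + 0.0125)^4 = R$501,752.8322…
After R$162,300.00 payment: R$501,752.8322… − R$162,300.00 = R$339,452.8322…
Balance at month 11: R$339,452.8322… × (1 + 0.0125)^7 = R$370,292.2817…
Penalty: 11 × 0.75% × R$477,430.00 = R$39,387.98…
Final settlement = outstanding balance + penalty = R$370,292.2817… + R$39,387.98… = R$409,680.26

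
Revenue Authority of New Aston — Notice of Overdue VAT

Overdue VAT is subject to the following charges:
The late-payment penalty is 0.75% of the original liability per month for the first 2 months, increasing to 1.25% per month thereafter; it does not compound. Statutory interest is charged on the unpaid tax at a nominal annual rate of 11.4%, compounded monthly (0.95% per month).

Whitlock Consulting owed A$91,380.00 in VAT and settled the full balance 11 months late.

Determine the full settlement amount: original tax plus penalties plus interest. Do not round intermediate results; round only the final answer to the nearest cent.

Penalty, months 1–2: 2 × 0.75% × A$91,380.00 = A$1,370.70
Penalty, months 3–11: 9 × 1.25% × A$91,380.00 = A$10,280.25
Interest: A$91,380.00 × ((1 + 0.0095)^11 − 1) = A$91,380.00 × 0.1096079… = A$10,015.9736…
Total = A$91,380.00 + A$11,650.9500 + A$10,015.9736… = A$113,046.92

A$113,046.92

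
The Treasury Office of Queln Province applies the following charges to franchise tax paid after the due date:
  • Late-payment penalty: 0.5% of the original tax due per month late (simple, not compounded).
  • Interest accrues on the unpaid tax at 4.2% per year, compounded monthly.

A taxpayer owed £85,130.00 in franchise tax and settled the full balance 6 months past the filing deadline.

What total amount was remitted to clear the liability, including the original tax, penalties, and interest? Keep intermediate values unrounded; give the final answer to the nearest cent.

£89,487.35

Late-payment penalty: 6 × 0.5% × £85,130.00 = £2,553.90
Interest (4.2%/yr ÷ 12 = 0.35%/month): £85,130.00 × ((1 + 0.0035)^6 − 1) = £1,803.4458…
Total = £85,130.00 + £2,553.9000 + £1,803.4458… = £89,487.35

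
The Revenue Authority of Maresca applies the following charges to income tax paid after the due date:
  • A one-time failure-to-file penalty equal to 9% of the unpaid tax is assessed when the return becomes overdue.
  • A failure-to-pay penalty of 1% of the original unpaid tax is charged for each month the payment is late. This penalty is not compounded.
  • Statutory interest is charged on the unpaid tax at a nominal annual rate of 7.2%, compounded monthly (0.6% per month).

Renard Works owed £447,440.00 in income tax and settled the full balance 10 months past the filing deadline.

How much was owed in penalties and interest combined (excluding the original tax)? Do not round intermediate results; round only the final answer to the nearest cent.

Failure-to-file penalty: 9% × £447,440.00 = £40,269.60
Failure-to-pay penalty: 10 × 1% × £447,440.00 = £44,744.00
Interest: £447,440.00 × ((1 + 0.006)^10 − 1) = £447,440.00 × 0.0616462… = £27,582.9731…
Penalties + interest = £85,013.6000 + £27,582.9731… = £112,596.57

£112,596.57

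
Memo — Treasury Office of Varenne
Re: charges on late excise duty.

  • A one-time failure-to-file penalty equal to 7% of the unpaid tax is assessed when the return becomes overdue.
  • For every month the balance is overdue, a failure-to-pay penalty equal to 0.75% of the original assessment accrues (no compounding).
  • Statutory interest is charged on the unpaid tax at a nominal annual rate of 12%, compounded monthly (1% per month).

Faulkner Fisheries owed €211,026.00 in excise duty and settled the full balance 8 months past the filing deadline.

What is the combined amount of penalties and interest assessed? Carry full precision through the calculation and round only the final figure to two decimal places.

€44,918.30

Failure-to-file penalty: 7% × €211,026.00 = €14,771.82
Failure-to-pay penalty: 8 × 0.75% × €211,026.00 = €12,661.56
Interest: €211,026.00 × ((1 + 0.01)^8 − 1) = €211,026.00 × 0.0828567… = €17,484.9192…
Penalties + interest = €27,433.3800 + €17,484.9192… = €44,918.30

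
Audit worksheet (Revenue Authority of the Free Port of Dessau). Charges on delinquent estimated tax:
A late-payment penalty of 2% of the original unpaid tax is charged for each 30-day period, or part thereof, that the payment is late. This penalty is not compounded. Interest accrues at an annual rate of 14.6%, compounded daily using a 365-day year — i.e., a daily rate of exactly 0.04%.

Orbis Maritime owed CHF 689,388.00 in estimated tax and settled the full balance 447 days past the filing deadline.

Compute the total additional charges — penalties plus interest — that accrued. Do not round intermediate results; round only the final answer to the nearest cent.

CHF 341,756.39

Penalty periods: ⌈447/30⌉ = 15; penalty = 15 × 2% × CHF 689,388.00 = CHF 206,816.40
Interest: CHF 689,388.00 × ((1 + 0.0004)^447 − 1) = CHF 689,388.00 × 0.19573881… = CHF 134,939.9902…
Penalties + interest = CHF 206,816.4000 + CHF 134,939.9902… = CHF 341,756.39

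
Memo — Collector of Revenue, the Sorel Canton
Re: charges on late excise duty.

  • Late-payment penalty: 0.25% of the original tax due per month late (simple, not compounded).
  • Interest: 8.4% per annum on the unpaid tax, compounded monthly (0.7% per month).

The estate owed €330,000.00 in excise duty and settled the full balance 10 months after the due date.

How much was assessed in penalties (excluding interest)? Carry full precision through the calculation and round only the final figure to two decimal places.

€8,250.00

Late-payment penalty = 0.25% × €330,000.00 × 10 mo = €8,250.00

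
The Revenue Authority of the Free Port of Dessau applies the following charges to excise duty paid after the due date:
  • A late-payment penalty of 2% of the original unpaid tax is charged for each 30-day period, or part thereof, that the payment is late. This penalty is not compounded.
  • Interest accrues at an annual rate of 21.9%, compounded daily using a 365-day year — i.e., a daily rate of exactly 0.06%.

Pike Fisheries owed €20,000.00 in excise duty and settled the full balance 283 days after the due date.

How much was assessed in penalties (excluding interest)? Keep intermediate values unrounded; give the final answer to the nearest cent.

€4,000.00

Penalty periods: ⌈283/30⌉ = 10; penalty = 10 × 2% × €20,000.00 = €4,000.00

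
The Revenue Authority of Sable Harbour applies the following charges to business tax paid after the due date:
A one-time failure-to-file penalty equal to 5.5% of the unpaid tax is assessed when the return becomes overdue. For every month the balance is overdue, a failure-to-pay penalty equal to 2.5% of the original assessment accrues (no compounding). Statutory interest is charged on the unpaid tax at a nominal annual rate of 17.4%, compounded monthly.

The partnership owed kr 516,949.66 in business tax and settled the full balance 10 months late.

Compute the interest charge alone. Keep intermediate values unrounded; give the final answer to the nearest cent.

Interest (17.4%/yr ÷ 12 = 1.45%/month): kr 516,949.66 × ((1 + 0.0145)^10 − 1) = kr 80,042.6923…

kr 80,042.69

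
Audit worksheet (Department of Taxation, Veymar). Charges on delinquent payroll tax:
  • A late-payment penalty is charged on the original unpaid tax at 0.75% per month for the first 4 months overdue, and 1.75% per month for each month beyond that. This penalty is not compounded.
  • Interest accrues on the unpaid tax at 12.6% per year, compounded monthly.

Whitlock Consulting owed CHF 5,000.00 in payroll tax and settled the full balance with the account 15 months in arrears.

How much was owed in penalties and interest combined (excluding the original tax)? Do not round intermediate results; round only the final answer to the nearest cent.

CHF 1,960.60

Penalty, months 1–4: 4 × 0.75% × CHF 5,000.00 = CHF 150.00
Penalty, months 5–15: 11 × 1.75% × CHF 5,000.00 = CHF 962.50
Interest (12.6%/yr ÷ 12 = 1.05%/month): CHF 5,000.00 × ((1 + 0.0105)^15 − 1) = CHF 848.0998…
Penalties + interest = CHF 1,112.5000 + CHF 848.0998… = CHF 1,960.60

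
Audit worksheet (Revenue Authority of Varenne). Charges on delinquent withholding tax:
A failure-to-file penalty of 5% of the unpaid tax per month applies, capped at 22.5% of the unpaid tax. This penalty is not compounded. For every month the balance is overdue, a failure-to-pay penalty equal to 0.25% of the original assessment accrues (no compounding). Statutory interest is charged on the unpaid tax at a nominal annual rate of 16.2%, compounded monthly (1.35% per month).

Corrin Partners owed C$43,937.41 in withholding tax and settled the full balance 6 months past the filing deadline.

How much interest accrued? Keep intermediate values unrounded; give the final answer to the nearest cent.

C$3,681.23

Interest: C$43,937.41 × ((1 + 0.0135)^6 − 1) = C$43,937.41 × 0.0837835… = C$3,681.2282…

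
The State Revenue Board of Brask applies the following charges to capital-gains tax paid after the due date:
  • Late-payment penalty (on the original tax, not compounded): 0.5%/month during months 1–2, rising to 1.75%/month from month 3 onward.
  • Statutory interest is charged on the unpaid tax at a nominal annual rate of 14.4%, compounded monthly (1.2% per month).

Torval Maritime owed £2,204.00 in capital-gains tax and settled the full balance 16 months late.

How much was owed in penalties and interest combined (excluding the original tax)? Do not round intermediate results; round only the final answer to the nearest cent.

£1,025.49

Penalty, months 1–2: 2 × 0.5% × £2,204.00 = £22.04
Penalty, months 3–16: 14 × 1.75% × £2,204.00 = £539.98
Interest: £2,204.00 × ((1 + 0.012)^16 − 1) = £2,204.00 × 0.2102865… = £463.4715…
Penalties + interest = £562.0200 + £463.4715… = £1,025.49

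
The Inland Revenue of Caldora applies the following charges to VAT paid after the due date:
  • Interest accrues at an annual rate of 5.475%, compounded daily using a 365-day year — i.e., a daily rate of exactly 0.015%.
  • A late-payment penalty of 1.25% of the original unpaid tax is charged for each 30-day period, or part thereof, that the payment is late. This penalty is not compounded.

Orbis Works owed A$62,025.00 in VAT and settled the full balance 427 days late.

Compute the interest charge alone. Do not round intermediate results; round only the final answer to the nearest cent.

Interest: A$62,025.00 × ((1 + 0.00015)^427 − 1) = A$62,025.00 × 0.06614058… = A$4,102.3697…

A$4,102.37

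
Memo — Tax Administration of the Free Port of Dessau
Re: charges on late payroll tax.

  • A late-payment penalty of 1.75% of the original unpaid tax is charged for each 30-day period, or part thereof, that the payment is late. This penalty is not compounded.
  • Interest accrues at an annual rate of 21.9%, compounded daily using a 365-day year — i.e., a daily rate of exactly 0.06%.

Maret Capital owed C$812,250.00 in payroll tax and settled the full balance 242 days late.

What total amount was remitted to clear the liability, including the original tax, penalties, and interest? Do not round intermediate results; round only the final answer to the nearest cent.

C$1,067,069.44

Penalty periods: ⌈242/30⌉ = 9; penalty = 9 × 1.75% × C$812,250.00 = C$127,929.38…
Interest: C$812,250.00 × ((1 + 0.0006)^242 − 1) = C$812,250.00 × 0.15622046… = C$126,890.0649…
Total = C$812,250.00 + C$127,929.3750 + C$126,890.0649… = C$1,067,069.44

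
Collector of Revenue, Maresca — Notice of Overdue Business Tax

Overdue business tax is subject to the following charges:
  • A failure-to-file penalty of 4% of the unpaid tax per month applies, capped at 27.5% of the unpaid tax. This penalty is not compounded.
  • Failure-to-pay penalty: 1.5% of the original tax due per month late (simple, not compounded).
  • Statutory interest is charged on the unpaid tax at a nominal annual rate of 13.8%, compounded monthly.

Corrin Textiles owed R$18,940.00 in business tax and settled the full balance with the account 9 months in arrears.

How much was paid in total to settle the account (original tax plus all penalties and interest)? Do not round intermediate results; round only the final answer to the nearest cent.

R$28,758.33

Failure-to-file: 9 × 4% × R$18,940.00 = R$6,818.40, capped at 27.5% × R$18,940.00 = R$5,208.50
Failure-to-pay penalty = 1.5% × R$18,940.00 × 9 mo = R$2,556.90
Interest (13.8%/yr ÷ 12 = 1.15%/month): R$18,940.00 × ((1 + 0.0115)^9 − 1) = R$2,052.9252…
Total = R$18,940.00 + R$7,765.4000 + R$2,052.9252… = R$28,758.33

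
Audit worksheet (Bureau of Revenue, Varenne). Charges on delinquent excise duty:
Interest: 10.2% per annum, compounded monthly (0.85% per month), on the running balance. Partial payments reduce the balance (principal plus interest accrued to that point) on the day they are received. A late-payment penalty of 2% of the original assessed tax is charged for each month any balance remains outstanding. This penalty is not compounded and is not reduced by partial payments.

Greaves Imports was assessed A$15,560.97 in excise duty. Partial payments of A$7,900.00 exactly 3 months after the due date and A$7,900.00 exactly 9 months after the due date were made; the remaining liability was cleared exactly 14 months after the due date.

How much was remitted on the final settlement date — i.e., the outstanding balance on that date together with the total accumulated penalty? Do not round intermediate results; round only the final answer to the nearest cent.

A$4,963.30

Balance at month 3: A$15,560.9700 × (1 + 0.0085)^3 = A$15,961.1571…
After A$7,900.00 payment: A$15,961.1571… − A$7,900.00 = A$8,061.1571…
Balance at month 9: A$8,061.1571… × (1 + 0.0085)^6 = A$8,481.1121…
After A$7,900.00 payment: A$8,481.1121… − A$7,900.00 = A$581.1121…
Balance at month 14: A$581.1121… × (1 + 0.0085)^5 = A$606.2328…
Penalty: 14 × 2% × A$15,560.97 = A$4,357.07…
Final settlement = outstanding balance + penalty = A$606.2328… + A$4,357.07… = A$4,963.30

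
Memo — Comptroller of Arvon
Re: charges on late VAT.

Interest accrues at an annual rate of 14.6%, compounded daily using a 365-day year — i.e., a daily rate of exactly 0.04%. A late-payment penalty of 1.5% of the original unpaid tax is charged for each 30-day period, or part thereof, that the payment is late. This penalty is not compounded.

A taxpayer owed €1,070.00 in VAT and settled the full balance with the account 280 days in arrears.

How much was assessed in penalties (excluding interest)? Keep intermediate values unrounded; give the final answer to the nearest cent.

Penalty periods: ⌈280/30⌉ = 10; penalty = 10 × 1.5% × €1,070.00 = €160.50

€160.50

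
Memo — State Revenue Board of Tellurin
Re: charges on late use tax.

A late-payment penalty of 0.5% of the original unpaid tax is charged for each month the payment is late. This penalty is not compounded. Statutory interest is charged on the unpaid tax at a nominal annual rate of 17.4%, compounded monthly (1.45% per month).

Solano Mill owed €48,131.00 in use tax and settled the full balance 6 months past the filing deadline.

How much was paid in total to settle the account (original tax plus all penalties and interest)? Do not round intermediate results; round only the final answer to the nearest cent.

€53,917.09

Late-payment penalty = 0.5% × €48,131.00 × 6 mo = €1,443.93
Interest: €48,131.00 × ((1 + 0.0145)^6 − 1) = €48,131.00 × 0.0902154… = €4,342.1569…
Total = €48,131.00 + €1,443.9300 + €4,342.1569… = €53,917.09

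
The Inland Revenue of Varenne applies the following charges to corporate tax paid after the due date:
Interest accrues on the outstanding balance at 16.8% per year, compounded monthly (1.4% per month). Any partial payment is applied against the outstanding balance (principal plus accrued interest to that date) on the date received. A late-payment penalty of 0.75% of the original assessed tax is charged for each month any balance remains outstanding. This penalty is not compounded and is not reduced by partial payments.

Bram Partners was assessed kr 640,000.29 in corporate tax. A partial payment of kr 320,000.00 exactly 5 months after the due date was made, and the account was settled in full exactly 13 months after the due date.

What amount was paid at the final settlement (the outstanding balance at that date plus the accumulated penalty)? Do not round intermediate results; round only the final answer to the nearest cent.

Balance at month 5: kr 640,000.2900 × (1 + 0.014)^5 = kr 686,072.3958…
After kr 320,000.00 payment: kr 686,072.3958… − kr 320,000.00 = kr 366,072.3958…
Balance at month 13: kr 366,072.3958… × (1 + 0.014)^8 = kr 409,138.7570…
Penalty: 13 × 0.75% × kr 640,000.29 = kr 62,400.03…
Final settlement = outstanding balance + penalty = kr 409,138.7570… + kr 62,400.03… = kr 471,538.79

kr 471,538.79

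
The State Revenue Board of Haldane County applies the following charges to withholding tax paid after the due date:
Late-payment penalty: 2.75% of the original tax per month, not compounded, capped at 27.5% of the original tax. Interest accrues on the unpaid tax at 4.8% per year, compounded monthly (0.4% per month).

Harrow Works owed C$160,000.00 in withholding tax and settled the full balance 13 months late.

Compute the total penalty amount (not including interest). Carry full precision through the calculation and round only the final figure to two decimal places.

Penalty (uncapped): 13 × 2.75% × C$160,000.00 = C$57,200.00; cap = 27.5% × C$160,000.00 = C$44,000.00 → penalty = C$44,000.00

C$44,000.00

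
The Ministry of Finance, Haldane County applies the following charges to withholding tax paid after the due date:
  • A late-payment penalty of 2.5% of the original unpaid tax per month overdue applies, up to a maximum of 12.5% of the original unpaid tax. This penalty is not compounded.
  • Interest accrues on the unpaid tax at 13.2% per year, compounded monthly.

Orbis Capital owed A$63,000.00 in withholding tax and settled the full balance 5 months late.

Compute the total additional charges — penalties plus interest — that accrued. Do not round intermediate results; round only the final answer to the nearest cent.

A$11,417.07

Penalty (uncapped): 5 × 2.5% × A$63,000.00 = A$7,875.00; cap = 12.5% × A$63,000.00 = A$7,875.00 → penalty = A$7,875.00
Interest (13.2%/yr ÷ 12 = 1.1%/month): A$63,000.00 × ((1 + 0.011)^5 − 1) = A$3,542.0732…
Penalties + interest = A$7,875.0000 + A$3,542.0732… = A$11,417.07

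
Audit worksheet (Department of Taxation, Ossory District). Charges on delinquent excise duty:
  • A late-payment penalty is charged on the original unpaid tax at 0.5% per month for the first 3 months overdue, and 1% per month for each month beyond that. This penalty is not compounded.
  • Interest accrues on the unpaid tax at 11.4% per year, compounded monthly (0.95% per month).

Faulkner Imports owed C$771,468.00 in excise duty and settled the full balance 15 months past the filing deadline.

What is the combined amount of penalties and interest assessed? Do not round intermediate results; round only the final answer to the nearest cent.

C$221,702.71

Penalty, months 1–3: 3 × 0.5% × C$771,468.00 = C$11,572.02
Penalty, months 4–15: 12 × 1% × C$771,468.00 = C$92,576.16
Interest: C$771,468.00 × ((1 + 0.0095)^15 − 1) = C$771,468.00 × 0.1523777… = C$117,554.5270…
Penalties + interest = C$104,148.1800 + C$117,554.5270… = C$221,702.71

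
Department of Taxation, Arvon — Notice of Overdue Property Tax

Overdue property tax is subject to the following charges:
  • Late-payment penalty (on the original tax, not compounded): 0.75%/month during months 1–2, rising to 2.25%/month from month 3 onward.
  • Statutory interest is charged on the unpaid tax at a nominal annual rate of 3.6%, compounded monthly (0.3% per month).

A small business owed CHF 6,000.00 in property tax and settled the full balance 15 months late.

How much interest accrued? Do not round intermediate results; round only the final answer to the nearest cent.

CHF 275.74

Interest: CHF 6,000.00 × ((1 + 0.003)^15 − 1) = CHF 6,000.00 × 0.0459574… = CHF 275.7444…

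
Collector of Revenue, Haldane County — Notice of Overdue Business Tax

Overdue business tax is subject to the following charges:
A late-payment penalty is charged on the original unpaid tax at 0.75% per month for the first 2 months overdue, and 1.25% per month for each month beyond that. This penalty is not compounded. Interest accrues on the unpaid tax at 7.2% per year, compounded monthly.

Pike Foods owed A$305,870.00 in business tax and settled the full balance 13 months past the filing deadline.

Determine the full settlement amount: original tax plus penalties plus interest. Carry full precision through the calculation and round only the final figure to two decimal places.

A$377,251.10

Penalty, months 1–2: 2 × 0.75% × A$305,870.00 = A$4,588.05
Penalty, months 3–13: 11 × 1.25% × A$305,870.00 = A$42,057.13…
Interest (7.2%/yr ÷ 12 = 0.6%/month): A$305,870.00 × ((1 + 0.006)^13 − 1) = A$24,735.9249…
Total = A$305,870.00 + A$46,645.1750 + A$24,735.9249… = A$377,251.10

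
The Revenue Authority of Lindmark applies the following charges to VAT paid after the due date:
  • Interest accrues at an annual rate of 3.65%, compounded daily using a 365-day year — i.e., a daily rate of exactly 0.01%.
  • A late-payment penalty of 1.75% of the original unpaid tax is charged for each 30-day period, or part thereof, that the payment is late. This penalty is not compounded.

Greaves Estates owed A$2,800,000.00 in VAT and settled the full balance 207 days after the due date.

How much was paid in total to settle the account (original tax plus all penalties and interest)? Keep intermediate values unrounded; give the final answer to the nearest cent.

Penalty periods: ⌈207/30⌉ = 7; penalty = 7 × 1.75% × A$2,800,000.00 = A$343,000.00
Interest: A$2,800,000.00 × ((1 + 0.0001)^207 − 1) = A$2,800,000.00 × 0.02091467… = A$58,561.0883…
Total = A$2,800,000.00 + A$343,000.0000 + A$58,561.0883… = A$3,201,561.09

A$3,201,561.09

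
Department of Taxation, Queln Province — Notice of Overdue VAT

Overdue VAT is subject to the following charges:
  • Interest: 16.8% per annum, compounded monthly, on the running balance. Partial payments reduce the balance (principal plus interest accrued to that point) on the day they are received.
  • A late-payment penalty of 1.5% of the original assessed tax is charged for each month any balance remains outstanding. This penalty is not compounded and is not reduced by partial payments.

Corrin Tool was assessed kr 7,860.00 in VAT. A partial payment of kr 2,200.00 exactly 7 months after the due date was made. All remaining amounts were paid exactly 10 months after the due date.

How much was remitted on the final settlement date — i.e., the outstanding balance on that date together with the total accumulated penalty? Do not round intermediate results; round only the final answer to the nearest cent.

kr 7,917.68

Monthly rate = 16.8% ÷ 12 = 1.4%
Balance at month 7: kr 7,860.0000 × (1 + 0.014)^7 = kr 8,663.3973…
After kr 2,200.00 payment: kr 8,663.3973… − kr 2,200.00 = kr 6,463.3973…
Balance at month 10: kr 6,463.3973… × (1 + 0.014)^3 = kr 6,738.6782…
Penalty: 10 × 1.5% × kr 7,860.00 = kr 1,179.00
Final settlement = outstanding balance + penalty = kr 6,738.6782… + kr 1,179.00 = kr 7,917.68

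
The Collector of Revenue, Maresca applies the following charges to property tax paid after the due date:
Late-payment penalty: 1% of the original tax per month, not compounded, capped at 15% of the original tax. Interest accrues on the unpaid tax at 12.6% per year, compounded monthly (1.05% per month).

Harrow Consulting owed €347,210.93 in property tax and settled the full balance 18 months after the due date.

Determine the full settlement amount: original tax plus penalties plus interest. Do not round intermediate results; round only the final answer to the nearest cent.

€471,113.56

Penalty (uncapped): 18 × 1% × €347,210.93 = €62,497.97…; cap = 15% × €347,210.93 = €52,081.64… → penalty = €52,081.64…
Interest: €347,210.93 × ((1 + 0.0105)^18 − 1) = €347,210.93 × 0.2068512… = €71,820.9924…
Total = €347,210.93 + €52,081.6395 + €71,820.9924… = €471,113.56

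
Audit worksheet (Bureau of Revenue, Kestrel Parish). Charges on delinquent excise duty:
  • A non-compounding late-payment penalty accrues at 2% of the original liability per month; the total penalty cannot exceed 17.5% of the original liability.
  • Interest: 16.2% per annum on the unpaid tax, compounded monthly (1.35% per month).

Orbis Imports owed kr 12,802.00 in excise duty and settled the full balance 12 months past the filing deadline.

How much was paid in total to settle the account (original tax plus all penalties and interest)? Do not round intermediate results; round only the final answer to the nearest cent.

kr 17,277.41

Penalty (uncapped): 12 × 2% × kr 12,802.00 = kr 3,072.48; cap = 17.5% × kr 12,802.00 = kr 2,240.35 → penalty = kr 2,240.35
Interest: kr 12,802.00 × ((1 + 0.0135)^12 − 1) = kr 12,802.00 × 0.1745866… = kr 2,235.0575…
Total = kr 12,802.00 + kr 2,240.3500 + kr 2,235.0575… = kr 17,277.41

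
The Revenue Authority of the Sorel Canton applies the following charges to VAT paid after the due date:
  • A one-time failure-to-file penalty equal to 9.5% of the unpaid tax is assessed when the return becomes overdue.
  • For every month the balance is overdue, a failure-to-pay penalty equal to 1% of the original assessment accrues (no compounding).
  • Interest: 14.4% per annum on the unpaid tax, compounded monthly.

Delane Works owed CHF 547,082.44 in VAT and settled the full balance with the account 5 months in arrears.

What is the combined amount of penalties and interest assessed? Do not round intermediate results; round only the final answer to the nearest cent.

Failure-to-file penalty: 9.5% × CHF 547,082.44 = CHF 51,972.83…
Failure-to-pay penalty: 5 × 1% × CHF 547,082.44 = CHF 27,354.12…
Interest (14.4%/yr ÷ 12 = 1.2%/month): CHF 547,082.44 × ((1 + 0.012)^5 − 1) = CHF 33,622.2556…
Penalties + interest = CHF 79,326.9538 + CHF 33,622.2556… = CHF 112,949.21

CHF 112,949.21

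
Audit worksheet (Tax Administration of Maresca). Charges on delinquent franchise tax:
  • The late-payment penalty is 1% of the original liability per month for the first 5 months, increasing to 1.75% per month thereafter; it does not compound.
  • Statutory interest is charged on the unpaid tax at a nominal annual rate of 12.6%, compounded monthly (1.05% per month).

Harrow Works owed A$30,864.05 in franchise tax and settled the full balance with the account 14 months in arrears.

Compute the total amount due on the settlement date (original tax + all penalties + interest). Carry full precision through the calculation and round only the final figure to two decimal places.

A$42,128.40

Penalty, months 1–5: 5 × 1% × A$30,864.05 = A$1,543.20…
Penalty, months 6–14: 9 × 1.75% × A$30,864.05 = A$4,861.09…
Interest: A$30,864.05 × ((1 + 0.0105)^14 − 1) = A$30,864.05 × 0.1574666… = A$4,860.0555…
Total = A$30,864.05 + A$6,404.2904… + A$4,860.0555… = A$42,128.40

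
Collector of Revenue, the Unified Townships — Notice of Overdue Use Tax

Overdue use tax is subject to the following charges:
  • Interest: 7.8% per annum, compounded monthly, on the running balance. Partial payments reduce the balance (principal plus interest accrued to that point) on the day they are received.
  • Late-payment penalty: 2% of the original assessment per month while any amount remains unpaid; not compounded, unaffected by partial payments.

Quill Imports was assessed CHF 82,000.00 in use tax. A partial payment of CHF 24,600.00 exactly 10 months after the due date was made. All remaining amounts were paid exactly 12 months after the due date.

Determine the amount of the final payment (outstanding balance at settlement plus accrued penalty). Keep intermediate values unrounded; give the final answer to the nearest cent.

Monthly rate = 7.8% ÷ 12 = 0.65%
Balance at month 10: CHF 82,000.0000 × (1 + 0.0065)^10 = CHF 87,488.6358…
After CHF 24,600.00 payment: CHF 87,488.6358… − CHF 24,600.00 = CHF 62,888.6358…
Balance at month 12: CHF 62,888.6358… × (1 + 0.0065)^2 = CHF 63,708.8451…
Penalty: 12 × 2% × CHF 82,000.00 = CHF 19,680.00
Final settlement = outstanding balance + penalty = CHF 63,708.8451… + CHF 19,680.00 = CHF 83,388.85

CHF 83,388.85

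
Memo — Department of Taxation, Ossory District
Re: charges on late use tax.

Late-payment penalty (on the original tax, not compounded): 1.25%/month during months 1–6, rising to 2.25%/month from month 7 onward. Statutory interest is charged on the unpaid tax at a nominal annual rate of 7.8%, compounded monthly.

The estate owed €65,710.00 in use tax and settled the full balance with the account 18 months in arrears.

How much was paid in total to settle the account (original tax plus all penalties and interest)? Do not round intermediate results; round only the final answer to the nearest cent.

Penalty, months 1–6: 6 × 1.25% × €65,710.00 = €4,928.25
Penalty, months 7–18: 12 × 2.25% × €65,710.00 = €17,741.70
Interest (7.8%/yr ÷ 12 = 0.65%/month): €65,710.00 × ((1 + 0.0065)^18 − 1) = €8,127.9266…
Total = €65,710.00 + €22,669.9500 + €8,127.9266… = €96,507.88

€96,507.88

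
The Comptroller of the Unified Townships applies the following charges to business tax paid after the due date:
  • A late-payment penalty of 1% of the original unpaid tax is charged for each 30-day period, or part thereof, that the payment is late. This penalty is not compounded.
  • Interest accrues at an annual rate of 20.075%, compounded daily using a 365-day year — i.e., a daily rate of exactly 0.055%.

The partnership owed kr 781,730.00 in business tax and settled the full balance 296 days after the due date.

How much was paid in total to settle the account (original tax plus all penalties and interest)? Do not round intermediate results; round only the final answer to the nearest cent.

Penalty periods: ⌈296/30⌉ = 10; penalty = 10 × 1% × kr 781,730.00 = kr 78,173.00
Interest: kr 781,730.00 × ((1 + 0.00055)^296 − 1) = kr 781,730.00 × 0.17674864… = kr 138,169.7151…
Total = kr 781,730.00 + kr 78,173.0000 + kr 138,169.7151… = kr 998,072.72

kr 998,072.72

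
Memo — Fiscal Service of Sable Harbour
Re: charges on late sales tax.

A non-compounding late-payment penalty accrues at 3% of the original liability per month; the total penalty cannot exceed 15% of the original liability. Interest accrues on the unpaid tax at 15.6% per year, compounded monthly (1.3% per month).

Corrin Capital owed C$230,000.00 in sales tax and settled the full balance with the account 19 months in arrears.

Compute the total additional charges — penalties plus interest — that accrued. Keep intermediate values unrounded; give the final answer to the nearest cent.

Penalty (uncapped): 19 × 3% × C$230,000.00 = C$131,100.00; cap = 15% × C$230,000.00 = C$34,500.00 → penalty = C$34,500.00
Interest: C$230,000.00 × ((1 + 0.013)^19 − 1) = C$230,000.00 × 0.2781430… = C$63,972.9008…
Penalties + interest = C$34,500.0000 + C$63,972.9008… = C$98,472.90

C$98,472.90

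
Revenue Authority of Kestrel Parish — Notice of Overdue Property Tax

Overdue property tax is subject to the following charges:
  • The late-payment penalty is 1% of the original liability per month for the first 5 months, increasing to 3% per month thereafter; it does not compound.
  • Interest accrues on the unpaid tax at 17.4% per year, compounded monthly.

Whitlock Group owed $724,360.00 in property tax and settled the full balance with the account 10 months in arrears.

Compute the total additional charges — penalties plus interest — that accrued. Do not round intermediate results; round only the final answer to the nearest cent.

$257,029.39

Penalty, months 1–5: 5 × 1% × $724,360.00 = $36,218.00
Penalty, months 6–10: 5 × 3% × $724,360.00 = $108,654.00
Interest (17.4%/yr ÷ 12 = 1.45%/month): $724,360.00 × ((1 + 0.0145)^10 − 1) = $112,157.3900…
Penalties + interest = $144,872.0000 + $112,157.3900… = $257,029.39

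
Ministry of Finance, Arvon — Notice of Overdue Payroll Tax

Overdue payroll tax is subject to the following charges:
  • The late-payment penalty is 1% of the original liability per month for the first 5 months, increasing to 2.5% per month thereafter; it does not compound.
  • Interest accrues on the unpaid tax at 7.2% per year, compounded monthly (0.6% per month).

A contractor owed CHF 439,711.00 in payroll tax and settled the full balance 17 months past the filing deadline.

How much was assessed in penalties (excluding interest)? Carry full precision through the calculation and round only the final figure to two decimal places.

Penalty, months 1–5: 5 × 1% × CHF 439,711.00 = CHF 21,985.55
Penalty, months 6–17: 12 × 2.5% × CHF 439,711.00 = CHF 131,913.30
Total penalty = CHF 21,985.55 + CHF 131,913.30 = CHF 153,898.85

CHF 153,898.85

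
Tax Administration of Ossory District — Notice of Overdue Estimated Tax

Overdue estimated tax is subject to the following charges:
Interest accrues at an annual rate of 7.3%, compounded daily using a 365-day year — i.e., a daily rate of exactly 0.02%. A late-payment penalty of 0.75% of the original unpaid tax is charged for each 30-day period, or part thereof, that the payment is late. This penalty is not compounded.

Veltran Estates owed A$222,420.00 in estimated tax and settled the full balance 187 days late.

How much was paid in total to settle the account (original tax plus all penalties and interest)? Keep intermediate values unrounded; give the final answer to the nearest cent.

Penalty periods: ⌈187/30⌉ = 7; penalty = 7 × 0.75% × A$222,420.00 = A$11,677.05
Interest: A$222,420.00 × ((1 + 0.0002)^187 − 1) = A$222,420.00 × 0.03810430… = A$8,475.1582…
Total = A$222,420.00 + A$11,677.0500 + A$8,475.1582… = A$242,572.21

A$242,572.21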